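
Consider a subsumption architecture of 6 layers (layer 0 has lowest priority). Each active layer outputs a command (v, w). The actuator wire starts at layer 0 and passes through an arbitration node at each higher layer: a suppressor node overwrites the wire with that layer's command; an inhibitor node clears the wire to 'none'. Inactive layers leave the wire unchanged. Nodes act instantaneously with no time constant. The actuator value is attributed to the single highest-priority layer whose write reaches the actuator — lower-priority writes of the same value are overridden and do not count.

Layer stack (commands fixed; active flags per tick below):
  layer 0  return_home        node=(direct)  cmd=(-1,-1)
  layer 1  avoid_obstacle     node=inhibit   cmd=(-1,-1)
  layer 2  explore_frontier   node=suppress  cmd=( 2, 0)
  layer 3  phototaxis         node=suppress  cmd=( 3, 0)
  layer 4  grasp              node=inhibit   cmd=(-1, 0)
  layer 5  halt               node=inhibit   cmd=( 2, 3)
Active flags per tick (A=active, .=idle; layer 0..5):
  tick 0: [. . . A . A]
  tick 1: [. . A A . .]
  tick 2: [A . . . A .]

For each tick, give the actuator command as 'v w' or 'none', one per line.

tick 0:
  L0 return_home: idle → wire = none
  L1 avoid_obstacle: idle → wire stays none
  L2 explore_frontier: idle → wire stays none
  L3 phototaxis: active, suppressor → wire = (3, 0)
  L4 grasp: idle → wire stays (3, 0)
  L5 halt: active, inhibitor → wire = none
  actuator = none
tick 1:
  L0 return_home: idle → wire = none
  L1 avoid_obstacle: idle → wire stays none
  L2 explore_frontier: active, suppressor → wire = (2, 0)
  L3 phototaxis: active, suppressor → wire = (3, 0)
  L4 grasp: idle → wire stays (3, 0)
  L5 halt: idle → wire stays (3, 0)
  actuator = (3, 0)
tick 2:
  L0 return_home: active, feeds wire = (-1, -1)
  L1 avoid_obstacle: idle → wire stays (-1, -1)
  L2 explore_frontier: idle → wire stays (-1, -1)
  L3 phototaxis: idle → wire stays (-1, -1)
  L4 grasp: active, inhibitor → wire = none
  L5 halt: idle → wire stays none
  actuator = none

none
3 0
none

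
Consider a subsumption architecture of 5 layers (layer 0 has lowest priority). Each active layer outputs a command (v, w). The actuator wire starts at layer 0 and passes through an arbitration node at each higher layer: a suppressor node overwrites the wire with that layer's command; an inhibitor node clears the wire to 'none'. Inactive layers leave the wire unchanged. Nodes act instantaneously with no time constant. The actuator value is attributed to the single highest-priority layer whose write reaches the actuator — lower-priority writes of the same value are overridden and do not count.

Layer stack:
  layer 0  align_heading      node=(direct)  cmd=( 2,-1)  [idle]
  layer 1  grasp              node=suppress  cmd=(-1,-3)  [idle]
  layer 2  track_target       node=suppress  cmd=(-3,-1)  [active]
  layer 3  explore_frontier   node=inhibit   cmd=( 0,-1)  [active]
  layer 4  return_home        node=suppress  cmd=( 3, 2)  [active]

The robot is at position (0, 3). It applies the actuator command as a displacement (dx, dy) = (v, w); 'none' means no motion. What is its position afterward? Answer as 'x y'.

layer 0 (align_heading) idle — none
layer 1 (grasp) idle — unchanged: none
layer 2 (track_target) active — suppresses: (-3, -1)
layer 3 (explore_frontier) active — inhibits: none
layer 4 (return_home) active — suppresses: (3, 2)
→ actuator (3, 2)
position: (0, 3) + (3, 2) = (3, 5)

3 5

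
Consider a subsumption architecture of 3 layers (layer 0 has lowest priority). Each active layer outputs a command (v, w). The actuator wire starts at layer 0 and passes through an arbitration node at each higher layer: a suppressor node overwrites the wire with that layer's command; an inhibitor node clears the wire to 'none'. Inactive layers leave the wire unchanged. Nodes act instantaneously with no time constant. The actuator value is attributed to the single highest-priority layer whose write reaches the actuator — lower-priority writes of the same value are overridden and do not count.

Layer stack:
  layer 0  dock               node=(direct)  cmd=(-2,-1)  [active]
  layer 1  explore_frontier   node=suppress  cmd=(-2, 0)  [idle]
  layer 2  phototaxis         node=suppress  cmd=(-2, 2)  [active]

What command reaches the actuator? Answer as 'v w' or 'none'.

-2 2

layer 0 (dock) active — direct: (-2, -1)
layer 1 (explore_frontier) idle — unchanged: (-2, -1)
layer 2 (phototaxis) active — suppresses: (-2, 2)
→ actuator (-2, 2)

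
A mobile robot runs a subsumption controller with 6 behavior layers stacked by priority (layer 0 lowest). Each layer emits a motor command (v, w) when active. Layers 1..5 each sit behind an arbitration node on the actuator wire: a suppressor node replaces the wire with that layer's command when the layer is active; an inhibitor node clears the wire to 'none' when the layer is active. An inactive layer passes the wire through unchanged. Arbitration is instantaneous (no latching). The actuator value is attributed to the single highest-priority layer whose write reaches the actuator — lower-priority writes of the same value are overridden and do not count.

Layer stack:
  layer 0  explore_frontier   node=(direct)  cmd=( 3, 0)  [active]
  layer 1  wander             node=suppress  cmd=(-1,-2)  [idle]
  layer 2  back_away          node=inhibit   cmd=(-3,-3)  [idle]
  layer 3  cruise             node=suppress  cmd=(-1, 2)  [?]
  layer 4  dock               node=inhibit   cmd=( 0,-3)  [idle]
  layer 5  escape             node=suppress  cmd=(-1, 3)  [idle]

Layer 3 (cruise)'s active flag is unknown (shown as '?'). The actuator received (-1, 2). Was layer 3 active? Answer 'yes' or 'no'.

If layer 3 is active=yes:
  actuator would be (-1, 2)
If layer 3 is active=no:
  actuator would be (3, 0)
Observed (-1, 2), so layer 3 was active.

yes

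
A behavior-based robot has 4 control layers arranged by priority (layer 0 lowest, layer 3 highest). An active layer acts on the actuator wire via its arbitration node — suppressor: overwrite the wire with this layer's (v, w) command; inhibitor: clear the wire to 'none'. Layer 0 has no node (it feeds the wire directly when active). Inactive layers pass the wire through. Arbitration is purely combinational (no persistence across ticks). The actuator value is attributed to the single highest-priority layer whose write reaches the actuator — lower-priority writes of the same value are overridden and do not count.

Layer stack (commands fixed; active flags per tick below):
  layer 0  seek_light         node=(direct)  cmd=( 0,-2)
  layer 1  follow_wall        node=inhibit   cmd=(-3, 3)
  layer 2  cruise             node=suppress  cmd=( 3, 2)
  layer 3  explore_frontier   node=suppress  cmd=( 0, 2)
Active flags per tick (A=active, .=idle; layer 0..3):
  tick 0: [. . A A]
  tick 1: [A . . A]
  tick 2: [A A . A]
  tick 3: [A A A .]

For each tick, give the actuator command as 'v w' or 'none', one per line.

0 2
0 2
0 2
3 2

tick 0:
  layer 0 (seek_light) idle — none
  layer 1 (follow_wall) idle — unchanged: none
  layer 2 (cruise) active — suppresses: (3, 2)
  layer 3 (explore_frontier) active — suppresses: (0, 2)
  → actuator (0, 2)
tick 1:
  layer 0 (seek_light) active — direct: (0, -2)
  layer 1 (follow_wall) idle — unchanged: (0, -2)
  layer 2 (cruise) idle — unchanged: (0, -2)
  layer 3 (explore_frontier) active — suppresses: (0, 2)
  → actuator (0, 2)
tick 2:
  layer 0 (seek_light) active — direct: (0, -2)
  layer 1 (follow_wall) active — inhibits: none
  layer 2 (cruise) idle — unchanged: none
  layer 3 (explore_frontier) active — suppresses: (0, 2)
  → actuator (0, 2)
tick 3:
  layer 0 (seek_light) active — direct: (0, -2)
  layer 1 (follow_wall) active — inhibits: none
  layer 2 (cruise) active — suppresses: (3, 2)
  layer 3 (explore_frontier) idle — unchanged: (3, 2)
  → actuator (3, 2)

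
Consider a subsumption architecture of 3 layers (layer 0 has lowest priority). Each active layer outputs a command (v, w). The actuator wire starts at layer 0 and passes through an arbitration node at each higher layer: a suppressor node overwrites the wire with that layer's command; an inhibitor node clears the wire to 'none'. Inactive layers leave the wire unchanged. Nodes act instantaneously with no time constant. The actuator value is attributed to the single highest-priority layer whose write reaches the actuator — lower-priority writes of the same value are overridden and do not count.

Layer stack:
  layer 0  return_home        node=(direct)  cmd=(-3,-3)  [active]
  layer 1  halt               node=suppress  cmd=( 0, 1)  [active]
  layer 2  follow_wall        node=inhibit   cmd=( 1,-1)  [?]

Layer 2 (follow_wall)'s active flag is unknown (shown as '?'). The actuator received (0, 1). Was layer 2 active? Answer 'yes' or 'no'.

If layer 2 is active=yes:
  actuator would be none
If layer 2 is active=no:
  actuator would be (0, 1)
Observed (0, 1), so layer 2 was idle.

no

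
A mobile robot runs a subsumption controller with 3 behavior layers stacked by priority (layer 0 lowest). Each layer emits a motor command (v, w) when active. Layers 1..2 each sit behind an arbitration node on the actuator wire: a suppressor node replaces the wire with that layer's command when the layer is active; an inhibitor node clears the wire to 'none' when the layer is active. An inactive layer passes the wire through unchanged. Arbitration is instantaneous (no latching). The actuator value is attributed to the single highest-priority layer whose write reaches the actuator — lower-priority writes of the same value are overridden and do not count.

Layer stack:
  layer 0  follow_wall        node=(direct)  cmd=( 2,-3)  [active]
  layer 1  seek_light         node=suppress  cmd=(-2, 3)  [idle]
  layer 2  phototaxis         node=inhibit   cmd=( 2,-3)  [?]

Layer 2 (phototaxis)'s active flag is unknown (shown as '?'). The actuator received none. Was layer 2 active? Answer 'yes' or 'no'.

yes

If layer 2 is active=yes:
  actuator would be none
If layer 2 is active=no:
  actuator would be (2, -3)
Observed none, so layer 2 was active.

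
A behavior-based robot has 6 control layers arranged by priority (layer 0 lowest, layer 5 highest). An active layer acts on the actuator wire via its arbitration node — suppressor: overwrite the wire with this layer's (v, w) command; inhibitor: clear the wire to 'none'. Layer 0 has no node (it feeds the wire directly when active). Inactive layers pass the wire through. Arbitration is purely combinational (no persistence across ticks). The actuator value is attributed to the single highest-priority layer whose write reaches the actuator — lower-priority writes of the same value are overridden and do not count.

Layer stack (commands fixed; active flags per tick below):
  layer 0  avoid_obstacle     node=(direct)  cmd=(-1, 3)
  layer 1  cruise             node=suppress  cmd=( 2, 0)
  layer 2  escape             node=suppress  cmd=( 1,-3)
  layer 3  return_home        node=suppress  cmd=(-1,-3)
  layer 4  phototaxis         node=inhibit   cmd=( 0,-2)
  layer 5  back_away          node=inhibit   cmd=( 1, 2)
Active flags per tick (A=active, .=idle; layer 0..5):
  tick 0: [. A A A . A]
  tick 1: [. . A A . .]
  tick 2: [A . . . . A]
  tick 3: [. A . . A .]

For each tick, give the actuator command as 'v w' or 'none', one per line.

tick 0:
  [0] avoid_obstacle off; wire := none
  [1] cruise on (suppress); wire := (2, 0)
  [2] escape on (suppress); wire := (1, -3)
  [3] return_home on (suppress); wire := (-1, -3)
  [4] phototaxis off; pass (-1, -3)
  [5] back_away on (inhibit); wire := none
  output none
tick 1:
  [0] avoid_obstacle off; wire := none
  [1] cruise off; pass none
  [2] escape on (suppress); wire := (1, -3)
  [3] return_home on (suppress); wire := (-1, -3)
  [4] phototaxis off; pass (-1, -3)
  [5] back_away off; pass (-1, -3)
  output (-1, -3)
tick 2:
  [0] avoid_obstacle on; wire := (-1, 3)
  [1] cruise off; pass (-1, 3)
  [2] escape off; pass (-1, 3)
  [3] return_home off; pass (-1, 3)
  [4] phototaxis off; pass (-1, 3)
  [5] back_away on (inhibit); wire := none
  output none
tick 3:
  [0] avoid_obstacle off; wire := none
  [1] cruise on (suppress); wire := (2, 0)
  [2] escape off; pass (2, 0)
  [3] return_home off; pass (2, 0)
  [4] phototaxis on (inhibit); wire := none
  [5] back_away off; pass none
  output none

none
-1 -3
none
none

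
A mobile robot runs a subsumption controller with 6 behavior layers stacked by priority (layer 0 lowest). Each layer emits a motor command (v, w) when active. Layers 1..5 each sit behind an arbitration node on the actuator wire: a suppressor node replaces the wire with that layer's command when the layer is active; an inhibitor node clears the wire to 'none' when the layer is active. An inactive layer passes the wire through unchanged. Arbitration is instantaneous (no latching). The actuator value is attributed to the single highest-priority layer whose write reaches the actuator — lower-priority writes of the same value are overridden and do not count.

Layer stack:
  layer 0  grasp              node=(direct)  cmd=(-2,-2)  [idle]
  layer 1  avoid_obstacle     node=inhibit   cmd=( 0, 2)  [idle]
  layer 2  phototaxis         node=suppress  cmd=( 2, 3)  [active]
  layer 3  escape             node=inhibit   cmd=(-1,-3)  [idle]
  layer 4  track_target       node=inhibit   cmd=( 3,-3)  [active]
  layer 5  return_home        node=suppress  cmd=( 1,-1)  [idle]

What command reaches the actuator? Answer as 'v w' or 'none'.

none

[0] grasp off; wire := none
[1] avoid_obstacle off; pass none
[2] phototaxis on (suppress); wire := (2, 3)
[3] escape off; pass (2, 3)
[4] track_target on (inhibit); wire := none
[5] return_home off; pass none
output none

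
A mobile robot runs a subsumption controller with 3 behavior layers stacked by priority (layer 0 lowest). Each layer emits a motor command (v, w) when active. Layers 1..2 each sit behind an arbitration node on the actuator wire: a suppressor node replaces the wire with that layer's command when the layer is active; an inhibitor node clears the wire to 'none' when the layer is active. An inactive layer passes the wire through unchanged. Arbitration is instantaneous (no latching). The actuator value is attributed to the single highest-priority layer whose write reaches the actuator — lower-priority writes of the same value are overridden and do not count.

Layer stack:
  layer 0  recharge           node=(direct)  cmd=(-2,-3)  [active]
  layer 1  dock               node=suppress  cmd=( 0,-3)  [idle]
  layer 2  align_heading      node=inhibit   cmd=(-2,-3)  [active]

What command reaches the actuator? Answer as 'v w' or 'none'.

none

layer 0 (recharge) active — direct: (-2, -3)
layer 1 (dock) idle — unchanged: (-2, -3)
layer 2 (align_heading) active — inhibits: none
→ actuator none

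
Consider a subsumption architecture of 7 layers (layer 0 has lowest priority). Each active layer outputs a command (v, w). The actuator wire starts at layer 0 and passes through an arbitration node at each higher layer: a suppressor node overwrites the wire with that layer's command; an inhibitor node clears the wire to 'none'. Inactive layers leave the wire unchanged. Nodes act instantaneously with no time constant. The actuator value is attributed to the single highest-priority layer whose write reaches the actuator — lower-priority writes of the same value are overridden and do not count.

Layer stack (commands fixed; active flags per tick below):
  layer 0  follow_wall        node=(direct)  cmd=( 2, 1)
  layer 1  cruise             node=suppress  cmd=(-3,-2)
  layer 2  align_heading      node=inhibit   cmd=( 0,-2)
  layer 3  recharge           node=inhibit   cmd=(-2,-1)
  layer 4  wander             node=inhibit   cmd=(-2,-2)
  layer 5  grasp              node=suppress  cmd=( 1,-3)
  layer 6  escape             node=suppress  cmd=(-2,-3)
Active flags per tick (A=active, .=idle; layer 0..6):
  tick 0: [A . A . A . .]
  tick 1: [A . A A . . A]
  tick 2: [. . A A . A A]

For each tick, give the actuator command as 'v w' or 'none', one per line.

none
-2 -3
-2 -3

tick 0:
  L0 follow_wall: active, feeds wire = (2, 1)
  L1 cruise: idle → wire stays (2, 1)
  L2 align_heading: active, inhibitor → wire = none
  L3 recharge: idle → wire stays none
  L4 wander: active, inhibitor → wire = none
  L5 grasp: idle → wire stays none
  L6 escape: idle → wire stays none
  actuator = none
tick 1:
  L0 follow_wall: active, feeds wire = (2, 1)
  L1 cruise: idle → wire stays (2, 1)
  L2 align_heading: active, inhibitor → wire = none
  L3 recharge: active, inhibitor → wire = none
  L4 wander: idle → wire stays none
  L5 grasp: idle → wire stays none
  L6 escape: active, suppressor → wire = (-2, -3)
  actuator = (-2, -3)
tick 2:
  L0 follow_wall: idle → wire = none
  L1 cruise: idle → wire stays none
  L2 align_heading: active, inhibitor → wire = none
  L3 recharge: active, inhibitor → wire = none
  L4 wander: idle → wire stays none
  L5 grasp: active, suppressor → wire = (1, -3)
  L6 escape: active, suppressor → wire = (-2, -3)
  actuator = (-2, -3)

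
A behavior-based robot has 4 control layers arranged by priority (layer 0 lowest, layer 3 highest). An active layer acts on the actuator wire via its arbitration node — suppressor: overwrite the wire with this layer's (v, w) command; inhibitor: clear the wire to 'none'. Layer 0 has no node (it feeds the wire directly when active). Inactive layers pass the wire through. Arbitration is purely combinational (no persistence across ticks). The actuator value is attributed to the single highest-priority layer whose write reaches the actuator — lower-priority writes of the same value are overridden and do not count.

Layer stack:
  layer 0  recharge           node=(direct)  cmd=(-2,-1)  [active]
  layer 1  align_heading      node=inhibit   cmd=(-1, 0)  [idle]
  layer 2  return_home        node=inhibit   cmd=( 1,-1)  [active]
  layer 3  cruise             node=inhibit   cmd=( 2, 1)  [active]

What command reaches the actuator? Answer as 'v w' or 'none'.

none

[0] recharge on; wire := (-2, -1)
[1] align_heading off; pass (-2, -1)
[2] return_home on (inhibit); wire := none
[3] cruise on (inhibit); wire := none
output none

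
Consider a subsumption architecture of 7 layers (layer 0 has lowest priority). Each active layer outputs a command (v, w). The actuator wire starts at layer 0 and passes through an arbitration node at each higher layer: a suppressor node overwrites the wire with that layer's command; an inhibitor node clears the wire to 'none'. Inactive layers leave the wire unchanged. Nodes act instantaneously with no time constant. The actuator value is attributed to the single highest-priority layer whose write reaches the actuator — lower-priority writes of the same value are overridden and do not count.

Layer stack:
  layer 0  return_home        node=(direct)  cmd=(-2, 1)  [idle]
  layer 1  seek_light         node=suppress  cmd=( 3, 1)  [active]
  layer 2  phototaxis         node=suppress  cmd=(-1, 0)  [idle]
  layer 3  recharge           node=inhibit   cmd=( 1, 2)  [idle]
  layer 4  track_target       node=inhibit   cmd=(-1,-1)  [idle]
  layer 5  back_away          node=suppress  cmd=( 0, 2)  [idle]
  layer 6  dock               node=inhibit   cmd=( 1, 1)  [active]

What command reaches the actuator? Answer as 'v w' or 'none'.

none

layer 0 (return_home) idle — none
layer 1 (seek_light) active — suppresses: (3, 1)
layer 2 (phototaxis) idle — unchanged: (3, 1)
layer 3 (recharge) idle — unchanged: (3, 1)
layer 4 (track_target) idle — unchanged: (3, 1)
layer 5 (back_away) idle — unchanged: (3, 1)
layer 6 (dock) active — inhibits: none
→ actuator none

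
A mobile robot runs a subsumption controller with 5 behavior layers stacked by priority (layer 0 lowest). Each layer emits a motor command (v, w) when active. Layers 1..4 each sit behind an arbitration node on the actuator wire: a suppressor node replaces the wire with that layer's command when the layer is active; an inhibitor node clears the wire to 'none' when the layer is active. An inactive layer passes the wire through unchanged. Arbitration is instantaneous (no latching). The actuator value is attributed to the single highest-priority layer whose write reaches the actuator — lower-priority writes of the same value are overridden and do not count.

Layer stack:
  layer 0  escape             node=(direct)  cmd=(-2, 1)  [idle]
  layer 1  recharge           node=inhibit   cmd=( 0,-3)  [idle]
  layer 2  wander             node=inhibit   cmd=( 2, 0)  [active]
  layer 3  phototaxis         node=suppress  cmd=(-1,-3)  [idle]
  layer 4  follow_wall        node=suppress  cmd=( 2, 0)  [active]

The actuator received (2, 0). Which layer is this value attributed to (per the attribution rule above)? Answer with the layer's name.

[0] escape off; wire := none
[1] recharge off; pass none
[2] wander on (inhibit); wire := none
[3] phototaxis off; pass none
[4] follow_wall on (suppress); wire := (2, 0)
output (2, 0)
last writer: layer 4 = follow_wall

follow_wall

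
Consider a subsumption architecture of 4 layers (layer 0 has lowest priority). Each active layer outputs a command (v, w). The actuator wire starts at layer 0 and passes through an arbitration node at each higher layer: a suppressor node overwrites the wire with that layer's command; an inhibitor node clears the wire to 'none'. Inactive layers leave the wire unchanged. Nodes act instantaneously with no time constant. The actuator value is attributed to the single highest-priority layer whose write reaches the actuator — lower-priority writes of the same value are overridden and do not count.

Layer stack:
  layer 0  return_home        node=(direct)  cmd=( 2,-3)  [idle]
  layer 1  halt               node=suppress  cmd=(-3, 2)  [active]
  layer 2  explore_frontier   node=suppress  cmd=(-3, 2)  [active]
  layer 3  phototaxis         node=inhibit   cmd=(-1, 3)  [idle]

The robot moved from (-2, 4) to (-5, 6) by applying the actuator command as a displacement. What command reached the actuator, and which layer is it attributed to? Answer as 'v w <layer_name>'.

-3 2 explore_frontier

displacement = (-5, 6) − (-2, 4) = (-3, 2)
layer 0 (return_home) idle — none
layer 1 (halt) active — suppresses: (-3, 2)
layer 2 (explore_frontier) active — suppresses: (-3, 2)
layer 3 (phototaxis) idle — unchanged: (-3, 2)
→ actuator (-3, 2) — from layer 2 (explore_frontier)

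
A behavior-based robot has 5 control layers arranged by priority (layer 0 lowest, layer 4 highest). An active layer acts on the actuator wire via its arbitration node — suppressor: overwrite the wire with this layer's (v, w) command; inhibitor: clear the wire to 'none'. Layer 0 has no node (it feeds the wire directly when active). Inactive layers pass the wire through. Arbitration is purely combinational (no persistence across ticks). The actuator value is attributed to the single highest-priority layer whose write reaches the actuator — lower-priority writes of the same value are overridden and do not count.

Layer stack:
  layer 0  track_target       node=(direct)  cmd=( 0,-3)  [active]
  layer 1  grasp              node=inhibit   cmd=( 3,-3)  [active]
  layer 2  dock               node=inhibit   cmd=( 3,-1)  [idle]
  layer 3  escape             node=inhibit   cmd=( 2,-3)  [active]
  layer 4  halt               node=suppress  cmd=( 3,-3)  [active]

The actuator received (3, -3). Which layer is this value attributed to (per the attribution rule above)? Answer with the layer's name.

[0] track_target on; wire := (0, -3)
[1] grasp on (inhibit); wire := none
[2] dock off; pass none
[3] escape on (inhibit); wire := none
[4] halt on (suppress); wire := (3, -3)
output (3, -3)
last writer: layer 4 = halt

halt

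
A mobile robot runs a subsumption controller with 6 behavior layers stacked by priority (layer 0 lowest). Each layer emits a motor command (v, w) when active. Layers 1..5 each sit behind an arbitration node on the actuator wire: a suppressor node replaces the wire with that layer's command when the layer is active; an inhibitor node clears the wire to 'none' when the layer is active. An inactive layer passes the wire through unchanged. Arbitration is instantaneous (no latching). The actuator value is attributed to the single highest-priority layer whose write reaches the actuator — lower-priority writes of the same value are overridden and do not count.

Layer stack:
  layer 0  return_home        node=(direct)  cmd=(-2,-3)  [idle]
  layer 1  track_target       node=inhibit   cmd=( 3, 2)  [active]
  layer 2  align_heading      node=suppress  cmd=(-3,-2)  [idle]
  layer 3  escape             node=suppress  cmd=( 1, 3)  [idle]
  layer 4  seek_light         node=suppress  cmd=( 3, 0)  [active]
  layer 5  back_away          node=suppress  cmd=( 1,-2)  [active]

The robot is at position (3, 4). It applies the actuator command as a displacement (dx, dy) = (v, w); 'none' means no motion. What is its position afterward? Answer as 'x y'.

4 2

L0 return_home: idle → wire = none
L1 track_target: active, inhibitor → wire = none
L2 align_heading: idle → wire stays none
L3 escape: idle → wire stays none
L4 seek_light: active, suppressor → wire = (3, 0)
L5 back_away: active, suppressor → wire = (1, -2)
actuator = (1, -2)
position: (3, 4) + (1, -2) = (4, 2)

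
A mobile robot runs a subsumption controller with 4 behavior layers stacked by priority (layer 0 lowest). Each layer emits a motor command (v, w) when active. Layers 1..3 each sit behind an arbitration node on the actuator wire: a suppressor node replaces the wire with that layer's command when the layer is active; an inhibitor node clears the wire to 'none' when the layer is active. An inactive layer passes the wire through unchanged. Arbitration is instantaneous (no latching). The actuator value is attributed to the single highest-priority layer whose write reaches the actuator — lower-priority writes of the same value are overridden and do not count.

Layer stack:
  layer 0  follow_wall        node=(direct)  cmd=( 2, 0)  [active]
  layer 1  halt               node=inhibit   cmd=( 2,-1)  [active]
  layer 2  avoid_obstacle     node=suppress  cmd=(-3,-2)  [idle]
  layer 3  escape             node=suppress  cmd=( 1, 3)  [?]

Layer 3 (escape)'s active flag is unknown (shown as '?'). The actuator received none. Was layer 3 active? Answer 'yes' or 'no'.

no

If layer 3 is active=yes:
  actuator would be (1, 3)
If layer 3 is active=no:
  actuator would be none
Observed none, so layer 3 was idle.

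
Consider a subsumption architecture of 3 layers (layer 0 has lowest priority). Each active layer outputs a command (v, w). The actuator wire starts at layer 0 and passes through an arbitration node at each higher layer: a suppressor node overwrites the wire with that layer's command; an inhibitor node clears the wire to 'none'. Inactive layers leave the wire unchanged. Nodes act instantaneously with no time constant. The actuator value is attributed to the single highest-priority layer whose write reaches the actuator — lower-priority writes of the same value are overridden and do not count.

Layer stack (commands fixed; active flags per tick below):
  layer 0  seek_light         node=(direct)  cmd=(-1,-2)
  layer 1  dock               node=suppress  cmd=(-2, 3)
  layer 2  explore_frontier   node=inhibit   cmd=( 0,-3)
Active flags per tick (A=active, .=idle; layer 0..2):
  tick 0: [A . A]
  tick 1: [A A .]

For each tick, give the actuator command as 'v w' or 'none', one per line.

tick 0:
  layer 0 (seek_light) active — direct: (-1, -2)
  layer 1 (dock) idle — unchanged: (-1, -2)
  layer 2 (explore_frontier) active — inhibits: none
  → actuator none
tick 1:
  layer 0 (seek_light) active — direct: (-1, -2)
  layer 1 (dock) active — suppresses: (-2, 3)
  layer 2 (explore_frontier) idle — unchanged: (-2, 3)
  → actuator (-2, 3)

none
-2 3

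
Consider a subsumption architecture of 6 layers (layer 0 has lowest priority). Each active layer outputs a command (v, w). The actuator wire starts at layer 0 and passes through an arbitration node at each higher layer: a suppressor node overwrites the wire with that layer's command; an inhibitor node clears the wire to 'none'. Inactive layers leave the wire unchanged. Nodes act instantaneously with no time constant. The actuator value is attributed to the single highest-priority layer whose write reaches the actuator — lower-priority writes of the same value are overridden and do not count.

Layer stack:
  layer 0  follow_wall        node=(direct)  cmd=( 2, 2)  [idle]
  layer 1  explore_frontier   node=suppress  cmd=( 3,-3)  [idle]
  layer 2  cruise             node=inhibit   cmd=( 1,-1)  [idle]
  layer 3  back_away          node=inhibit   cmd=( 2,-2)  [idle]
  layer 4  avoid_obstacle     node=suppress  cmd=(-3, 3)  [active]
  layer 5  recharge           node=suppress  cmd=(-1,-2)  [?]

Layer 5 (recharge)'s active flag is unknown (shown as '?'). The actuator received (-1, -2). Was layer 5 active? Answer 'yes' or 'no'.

yes

If layer 5 is active=yes:
  actuator would be (-1, -2)
If layer 5 is active=no:
  actuator would be (-3, 3)
Observed (-1, -2), so layer 5 was active.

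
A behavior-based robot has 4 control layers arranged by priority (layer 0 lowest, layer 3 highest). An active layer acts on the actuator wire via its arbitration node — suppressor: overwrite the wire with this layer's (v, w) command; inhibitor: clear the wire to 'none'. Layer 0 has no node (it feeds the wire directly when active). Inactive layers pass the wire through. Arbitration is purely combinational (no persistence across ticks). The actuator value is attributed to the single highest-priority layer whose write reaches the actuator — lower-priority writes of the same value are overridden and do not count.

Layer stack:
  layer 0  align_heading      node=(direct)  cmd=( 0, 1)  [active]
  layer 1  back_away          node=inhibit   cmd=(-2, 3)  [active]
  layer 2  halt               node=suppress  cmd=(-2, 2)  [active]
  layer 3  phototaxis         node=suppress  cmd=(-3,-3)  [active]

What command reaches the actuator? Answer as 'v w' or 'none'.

-3 -3

[0] align_heading on; wire := (0, 1)
[1] back_away on (inhibit); wire := none
[2] halt on (suppress); wire := (-2, 2)
[3] phototaxis on (suppress); wire := (-3, -3)
output (-3, -3)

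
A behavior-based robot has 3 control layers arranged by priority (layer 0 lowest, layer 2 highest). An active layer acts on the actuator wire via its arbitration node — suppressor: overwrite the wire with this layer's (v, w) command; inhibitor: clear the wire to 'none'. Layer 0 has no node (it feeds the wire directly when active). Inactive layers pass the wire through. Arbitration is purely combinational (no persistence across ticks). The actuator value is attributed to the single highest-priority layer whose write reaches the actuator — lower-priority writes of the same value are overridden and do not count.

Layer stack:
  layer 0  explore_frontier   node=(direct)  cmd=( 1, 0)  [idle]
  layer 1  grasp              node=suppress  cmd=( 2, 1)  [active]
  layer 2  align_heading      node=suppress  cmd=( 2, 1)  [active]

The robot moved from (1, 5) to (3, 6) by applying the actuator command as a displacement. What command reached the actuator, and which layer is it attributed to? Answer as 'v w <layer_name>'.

displacement = (3, 6) − (1, 5) = (2, 1)
layer 0 (explore_frontier) idle — none
layer 1 (grasp) active — suppresses: (2, 1)
layer 2 (align_heading) active — suppresses: (2, 1)
→ actuator (2, 1) — from layer 2 (align_heading)

2 1 align_heading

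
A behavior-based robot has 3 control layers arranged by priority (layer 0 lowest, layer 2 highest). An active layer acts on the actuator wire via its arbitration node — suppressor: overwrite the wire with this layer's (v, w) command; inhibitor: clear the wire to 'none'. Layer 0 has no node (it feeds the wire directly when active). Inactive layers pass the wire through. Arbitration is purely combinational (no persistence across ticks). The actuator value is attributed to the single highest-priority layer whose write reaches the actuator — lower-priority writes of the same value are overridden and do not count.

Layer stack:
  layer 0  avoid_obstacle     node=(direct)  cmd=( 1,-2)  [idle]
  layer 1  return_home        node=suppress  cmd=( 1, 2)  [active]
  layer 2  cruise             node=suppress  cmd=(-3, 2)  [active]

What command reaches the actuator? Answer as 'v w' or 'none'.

[0] avoid_obstacle off; wire := none
[1] return_home on (suppress); wire := (1, 2)
[2] cruise on (suppress); wire := (-3, 2)
output (-3, 2)

-3 2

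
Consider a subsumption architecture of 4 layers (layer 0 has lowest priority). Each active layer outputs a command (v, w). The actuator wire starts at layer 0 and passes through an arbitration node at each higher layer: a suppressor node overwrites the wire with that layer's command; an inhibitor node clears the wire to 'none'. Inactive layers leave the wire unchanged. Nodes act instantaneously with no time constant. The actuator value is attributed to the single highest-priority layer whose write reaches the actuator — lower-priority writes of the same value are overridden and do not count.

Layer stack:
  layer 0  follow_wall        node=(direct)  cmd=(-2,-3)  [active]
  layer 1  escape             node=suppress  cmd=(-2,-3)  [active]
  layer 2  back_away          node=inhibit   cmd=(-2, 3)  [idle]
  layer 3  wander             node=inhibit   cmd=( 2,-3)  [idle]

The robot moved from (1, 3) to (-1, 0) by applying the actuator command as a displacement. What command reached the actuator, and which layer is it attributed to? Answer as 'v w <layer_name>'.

displacement = (-1, 0) − (1, 3) = (-2, -3)
layer 0 (follow_wall) active — direct: (-2, -3)
layer 1 (escape) active — suppresses: (-2, -3)
layer 2 (back_away) idle — unchanged: (-2, -3)
layer 3 (wander) idle — unchanged: (-2, -3)
→ actuator (-2, -3) — from layer 1 (escape)

-2 -3 escape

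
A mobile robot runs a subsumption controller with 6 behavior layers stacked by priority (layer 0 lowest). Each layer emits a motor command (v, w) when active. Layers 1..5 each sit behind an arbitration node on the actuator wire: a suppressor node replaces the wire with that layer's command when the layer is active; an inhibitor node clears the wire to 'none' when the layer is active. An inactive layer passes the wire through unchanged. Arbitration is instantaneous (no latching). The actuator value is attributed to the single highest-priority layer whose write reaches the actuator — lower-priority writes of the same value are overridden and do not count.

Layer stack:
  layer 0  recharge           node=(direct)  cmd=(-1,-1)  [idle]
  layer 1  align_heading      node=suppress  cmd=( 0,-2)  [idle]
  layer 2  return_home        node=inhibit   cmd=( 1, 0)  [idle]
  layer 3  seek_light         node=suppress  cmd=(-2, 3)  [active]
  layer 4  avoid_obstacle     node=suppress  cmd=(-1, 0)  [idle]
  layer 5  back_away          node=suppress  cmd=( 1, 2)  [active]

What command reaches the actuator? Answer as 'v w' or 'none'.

[0] recharge off; wire := none
[1] align_heading off; pass none
[2] return_home off; pass none
[3] seek_light on (suppress); wire := (-2, 3)
[4] avoid_obstacle off; pass (-2, 3)
[5] back_away on (suppress); wire := (1, 2)
output (1, 2)

1 2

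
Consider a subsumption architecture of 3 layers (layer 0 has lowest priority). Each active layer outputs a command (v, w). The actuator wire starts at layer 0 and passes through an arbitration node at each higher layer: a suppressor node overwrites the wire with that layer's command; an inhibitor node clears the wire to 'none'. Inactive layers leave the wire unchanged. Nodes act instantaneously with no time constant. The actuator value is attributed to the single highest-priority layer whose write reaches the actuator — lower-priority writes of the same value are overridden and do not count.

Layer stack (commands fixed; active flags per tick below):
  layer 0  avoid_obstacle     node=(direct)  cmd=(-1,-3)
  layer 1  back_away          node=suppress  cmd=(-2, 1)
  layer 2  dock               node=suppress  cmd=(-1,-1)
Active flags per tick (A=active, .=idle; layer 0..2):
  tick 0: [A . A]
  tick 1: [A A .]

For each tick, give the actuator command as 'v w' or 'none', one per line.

-1 -1
-2 1

tick 0:
  L0 avoid_obstacle: active, feeds wire = (-1, -3)
  L1 back_away: idle → wire stays (-1, -3)
  L2 dock: active, suppressor → wire = (-1, -1)
  actuator = (-1, -1)
tick 1:
  L0 avoid_obstacle: active, feeds wire = (-1, -3)
  L1 back_away: active, suppressor → wire = (-2, 1)
  L2 dock: idle → wire stays (-2, 1)
  actuator = (-2, 1)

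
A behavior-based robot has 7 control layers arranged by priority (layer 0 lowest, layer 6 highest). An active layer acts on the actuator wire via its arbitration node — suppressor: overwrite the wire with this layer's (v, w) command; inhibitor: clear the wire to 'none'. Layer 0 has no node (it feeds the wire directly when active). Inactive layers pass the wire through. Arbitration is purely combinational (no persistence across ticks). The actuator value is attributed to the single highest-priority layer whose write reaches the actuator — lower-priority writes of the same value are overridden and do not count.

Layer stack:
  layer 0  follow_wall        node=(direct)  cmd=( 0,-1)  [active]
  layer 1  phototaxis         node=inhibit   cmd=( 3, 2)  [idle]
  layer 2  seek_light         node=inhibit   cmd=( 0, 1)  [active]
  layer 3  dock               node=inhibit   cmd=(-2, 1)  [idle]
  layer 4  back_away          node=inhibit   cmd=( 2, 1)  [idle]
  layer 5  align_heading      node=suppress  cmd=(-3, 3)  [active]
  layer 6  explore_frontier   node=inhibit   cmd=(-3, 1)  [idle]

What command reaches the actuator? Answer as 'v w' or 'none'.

L0 follow_wall: active, feeds wire = (0, -1)
L1 phototaxis: idle → wire stays (0, -1)
L2 seek_light: active, inhibitor → wire = none
L3 dock: idle → wire stays none
L4 back_away: idle → wire stays none
L5 align_heading: active, suppressor → wire = (-3, 3)
L6 explore_frontier: idle → wire stays (-3, 3)
actuator = (-3, 3)

-3 3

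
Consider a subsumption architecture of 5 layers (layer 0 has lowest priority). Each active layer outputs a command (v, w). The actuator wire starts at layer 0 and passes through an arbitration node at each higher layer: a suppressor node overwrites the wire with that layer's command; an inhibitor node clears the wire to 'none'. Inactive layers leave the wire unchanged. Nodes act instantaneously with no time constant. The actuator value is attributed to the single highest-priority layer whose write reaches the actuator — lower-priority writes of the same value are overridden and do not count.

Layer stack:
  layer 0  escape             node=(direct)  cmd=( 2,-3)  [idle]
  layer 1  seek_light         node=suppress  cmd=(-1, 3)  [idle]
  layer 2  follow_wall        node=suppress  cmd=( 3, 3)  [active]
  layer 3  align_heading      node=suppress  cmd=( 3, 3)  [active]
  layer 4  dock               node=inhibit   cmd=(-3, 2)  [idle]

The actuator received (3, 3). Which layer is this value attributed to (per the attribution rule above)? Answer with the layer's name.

[0] escape off; wire := none
[1] seek_light off; pass none
[2] follow_wall on (suppress); wire := (3, 3)
[3] align_heading on (suppress); wire := (3, 3)
[4] dock off; pass (3, 3)
output (3, 3)
last writer: layer 3 = align_heading

align_heading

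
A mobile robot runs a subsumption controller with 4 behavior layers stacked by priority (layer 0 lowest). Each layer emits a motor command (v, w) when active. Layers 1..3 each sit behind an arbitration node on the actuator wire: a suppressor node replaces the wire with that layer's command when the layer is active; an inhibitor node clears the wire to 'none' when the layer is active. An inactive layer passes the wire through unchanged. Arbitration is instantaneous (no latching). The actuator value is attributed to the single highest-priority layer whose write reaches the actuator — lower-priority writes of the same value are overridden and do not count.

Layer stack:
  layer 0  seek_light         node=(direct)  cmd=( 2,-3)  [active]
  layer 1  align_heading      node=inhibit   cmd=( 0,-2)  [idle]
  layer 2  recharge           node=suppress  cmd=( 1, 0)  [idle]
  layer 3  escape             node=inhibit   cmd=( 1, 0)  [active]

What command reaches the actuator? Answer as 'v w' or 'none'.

none

L0 seek_light: active, feeds wire = (2, -3)
L1 align_heading: idle → wire stays (2, -3)
L2 recharge: idle → wire stays (2, -3)
L3 escape: active, inhibitor → wire = none
actuator = none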